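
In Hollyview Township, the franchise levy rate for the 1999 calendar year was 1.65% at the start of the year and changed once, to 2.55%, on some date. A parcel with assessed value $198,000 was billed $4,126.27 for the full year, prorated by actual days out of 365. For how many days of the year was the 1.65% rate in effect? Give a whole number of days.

189 days

Let d = days at the first rate; then 365 − d days at the second rate.
$198,000 × [1.65%·d + 2.55%·(365−d)] / 365 = $4,126.27
Solving gives d = 189, so the new rate took effect on 9 July 1999.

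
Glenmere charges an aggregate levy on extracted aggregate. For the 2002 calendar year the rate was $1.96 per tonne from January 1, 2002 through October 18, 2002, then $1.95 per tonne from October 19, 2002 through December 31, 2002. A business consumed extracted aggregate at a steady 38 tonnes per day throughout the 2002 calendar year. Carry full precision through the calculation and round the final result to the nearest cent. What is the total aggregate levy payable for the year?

January 1 – October 18, 2002: 291 days × 38 tonnes/day = 11,058 tonnes at $1.96/tonne → $21,673.68
October 19 – December 31, 2002: 74 days × 38 tonnes/day = 2,812 tonnes at $1.95/tonne → $5,483.40

$27,157.08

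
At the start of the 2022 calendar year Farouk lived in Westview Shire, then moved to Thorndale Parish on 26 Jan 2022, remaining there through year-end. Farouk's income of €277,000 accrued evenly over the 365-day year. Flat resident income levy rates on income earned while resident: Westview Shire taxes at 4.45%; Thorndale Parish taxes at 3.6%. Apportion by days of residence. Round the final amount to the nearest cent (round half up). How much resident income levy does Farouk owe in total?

€10,133.27

Westview Shire, 1 Jan – 25 Jan 2022: 25 days → €277,000 × 4.45% × 25/365 = €844.2808
Thorndale Parish, 26 Jan – 31 Dec 2022: 340 days → €277,000 × 3.6% × 340/365 = €9,288.9863
Total = €10,133.2671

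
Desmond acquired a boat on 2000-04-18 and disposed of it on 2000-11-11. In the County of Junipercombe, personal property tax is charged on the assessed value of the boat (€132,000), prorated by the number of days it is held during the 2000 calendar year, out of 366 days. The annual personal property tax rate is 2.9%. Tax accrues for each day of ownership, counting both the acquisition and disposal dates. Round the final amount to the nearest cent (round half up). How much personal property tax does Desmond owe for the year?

Days held (2000-04-18 to 2000-11-11): 208 out of 366
Tax = €132,000 × 2.9% × 208/366 = €2,175.4754

€2,175.48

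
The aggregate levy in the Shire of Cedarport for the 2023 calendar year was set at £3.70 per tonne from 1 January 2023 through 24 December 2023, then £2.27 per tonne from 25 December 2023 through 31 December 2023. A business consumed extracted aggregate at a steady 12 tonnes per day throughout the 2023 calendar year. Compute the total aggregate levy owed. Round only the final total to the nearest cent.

£16,085.88

1 January – 24 December 2023: 358 days × 12 tonnes/day = 4,296 tonnes at £3.70/tonne → £15,895.20
25 December – 31 December 2023: 7 days × 12 tonnes/day = 84 tonnes at £2.27/tonne → £190.68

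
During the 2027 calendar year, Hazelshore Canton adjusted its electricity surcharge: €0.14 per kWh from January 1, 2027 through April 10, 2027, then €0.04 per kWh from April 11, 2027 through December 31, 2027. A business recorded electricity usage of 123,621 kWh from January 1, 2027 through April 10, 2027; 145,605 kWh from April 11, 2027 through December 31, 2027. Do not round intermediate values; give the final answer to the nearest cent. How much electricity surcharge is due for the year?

€23,131.14

January 1 – April 10, 2027: 123,621 kWh at €0.14/kWh → €17,306.94
April 11 – December 31, 2027: 145,605 kWh at €0.04/kWh → €5,824.20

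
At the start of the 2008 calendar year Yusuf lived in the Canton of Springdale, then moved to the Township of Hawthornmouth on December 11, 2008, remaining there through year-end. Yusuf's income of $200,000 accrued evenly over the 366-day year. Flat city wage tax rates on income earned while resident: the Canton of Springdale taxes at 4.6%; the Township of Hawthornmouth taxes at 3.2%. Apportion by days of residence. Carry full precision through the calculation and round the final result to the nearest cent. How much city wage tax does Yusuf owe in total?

The Canton of Springdale, January 1 – December 10, 2008: 345 days → $200,000 × 4.6% × 345/366 = $8,672.1311
The Township of Hawthornmouth, December 11 – December 31, 2008: 21 days → $200,000 × 3.2% × 21/366 = $367.2131
Total = $9,039.3443

$9,039.34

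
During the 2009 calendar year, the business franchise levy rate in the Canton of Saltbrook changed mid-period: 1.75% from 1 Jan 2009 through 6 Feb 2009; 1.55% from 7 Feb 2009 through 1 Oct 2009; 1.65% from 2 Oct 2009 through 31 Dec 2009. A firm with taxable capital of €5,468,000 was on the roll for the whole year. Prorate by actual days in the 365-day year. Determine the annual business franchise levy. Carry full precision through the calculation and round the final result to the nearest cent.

€87,225.84

1 Jan – 6 Feb 2009: 37 days at 1.75% → €5,468,000 × 1.75% × 37/365 = €9,700.0822
7 Feb – 1 Oct 2009: 237 days at 1.55% → €5,468,000 × 1.55% × 237/365 = €55,032.0493
2 Oct – 31 Dec 2009: 91 days at 1.65% → €5,468,000 × 1.65% × 91/365 = €22,493.7041
Total = €87,225.8356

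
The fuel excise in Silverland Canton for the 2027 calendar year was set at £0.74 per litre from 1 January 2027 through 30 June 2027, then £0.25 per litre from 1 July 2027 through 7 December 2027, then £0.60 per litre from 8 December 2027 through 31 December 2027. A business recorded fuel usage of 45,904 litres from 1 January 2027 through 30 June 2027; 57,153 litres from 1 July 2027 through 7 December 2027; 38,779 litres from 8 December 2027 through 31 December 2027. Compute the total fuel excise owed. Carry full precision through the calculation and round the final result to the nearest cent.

1 January – 30 June 2027: 45,904 litres at £0.74/litre → £33,968.96
1 July – 7 December 2027: 57,153 litres at £0.25/litre → £14,288.25
8 December – 31 December 2027: 38,779 litres at £0.60/litre → £23,267.40

£71,524.61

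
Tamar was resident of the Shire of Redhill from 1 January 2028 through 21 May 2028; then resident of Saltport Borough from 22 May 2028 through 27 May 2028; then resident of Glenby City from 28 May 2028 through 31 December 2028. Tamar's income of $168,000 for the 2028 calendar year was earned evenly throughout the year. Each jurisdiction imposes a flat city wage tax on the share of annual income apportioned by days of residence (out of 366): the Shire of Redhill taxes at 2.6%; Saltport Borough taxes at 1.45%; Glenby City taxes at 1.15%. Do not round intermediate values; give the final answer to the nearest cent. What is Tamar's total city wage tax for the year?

$2,885.38

The Shire of Redhill, 1 January – 21 May 2028: 142 days → $168,000 × 2.6% × 142/366 = $1,694.6885
Saltport Borough, 22 May – 27 May 2028: 6 days → $168,000 × 1.45% × 6/366 = $39.9344
Glenby City, 28 May – 31 December 2028: 218 days → $168,000 × 1.15% × 218/366 = $1,150.7541
Total = $2,885.3770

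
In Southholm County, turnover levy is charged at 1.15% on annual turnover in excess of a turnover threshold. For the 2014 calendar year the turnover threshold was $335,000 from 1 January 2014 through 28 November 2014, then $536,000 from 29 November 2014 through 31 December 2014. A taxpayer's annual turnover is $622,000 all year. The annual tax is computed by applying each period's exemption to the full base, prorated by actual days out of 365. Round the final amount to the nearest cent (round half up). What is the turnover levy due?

1 January – 28 November 2014: 332 days, exemption $335,000 → ($622,000 − $335,000) × 1.15% × 332/365 = $3,002.0986
29 November – 31 December 2014: 33 days, exemption $536,000 → ($622,000 − $536,000) × 1.15% × 33/365 = $89.4164
Total = $3,091.5151

$3,091.52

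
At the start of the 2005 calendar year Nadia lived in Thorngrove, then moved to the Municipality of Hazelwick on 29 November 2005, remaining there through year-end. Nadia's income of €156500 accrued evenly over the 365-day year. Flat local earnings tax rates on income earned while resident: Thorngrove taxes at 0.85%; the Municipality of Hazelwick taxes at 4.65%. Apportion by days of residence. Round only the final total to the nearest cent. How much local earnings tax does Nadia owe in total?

Thorngrove, 1 January – 28 November 2005: 332 days → €156500 × 0.85% × 332/365 = €1209.9808
The Municipality of Hazelwick, 29 November – 31 December 2005: 33 days → €156500 × 4.65% × 33/365 = €657.9432
Total = €1867.9240

€1867.92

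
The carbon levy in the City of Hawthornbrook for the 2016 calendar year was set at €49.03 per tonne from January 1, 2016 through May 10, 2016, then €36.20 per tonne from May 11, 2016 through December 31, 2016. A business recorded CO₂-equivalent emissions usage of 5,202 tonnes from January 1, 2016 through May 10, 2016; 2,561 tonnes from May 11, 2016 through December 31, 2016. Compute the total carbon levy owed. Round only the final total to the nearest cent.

€347,762.26

January 1 – May 10, 2016: 5,202 tonnes at €49.03/tonne → €255,054.06
May 11 – December 31, 2016: 2,561 tonnes at €36.20/tonne → €92,708.20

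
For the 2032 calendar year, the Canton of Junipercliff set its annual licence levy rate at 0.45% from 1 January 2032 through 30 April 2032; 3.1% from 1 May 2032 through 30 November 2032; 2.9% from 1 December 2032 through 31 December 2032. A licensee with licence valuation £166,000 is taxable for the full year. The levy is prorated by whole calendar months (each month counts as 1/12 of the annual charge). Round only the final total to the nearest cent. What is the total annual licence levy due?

1 January – 30 April 2032: 4 months at 0.45% → £166,000 × 0.45% × 4/12 = £249.0000
1 May – 30 November 2032: 7 months at 3.1% → £166,000 × 3.1% × 7/12 = £3,001.8333
1 December – 31 December 2032: 1 month at 2.9% → £166,000 × 2.9% × 1/12 = £401.1667
Total = £3,652.0000

£3,652.00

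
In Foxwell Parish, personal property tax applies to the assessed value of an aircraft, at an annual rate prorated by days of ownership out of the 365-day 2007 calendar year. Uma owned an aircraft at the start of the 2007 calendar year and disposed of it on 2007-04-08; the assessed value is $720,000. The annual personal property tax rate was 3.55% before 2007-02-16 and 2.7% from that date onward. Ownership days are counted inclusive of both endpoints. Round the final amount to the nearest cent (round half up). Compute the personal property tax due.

2007-01-01 to 2007-02-15: 46 days at 3.55% → $720,000 × 3.55% × 46/365 = $3,221.2603
2007-02-16 to 2007-04-08: 52 days at 2.7% → $720,000 × 2.7% × 52/365 = $2,769.5342
Total = $5,990.7945

$5,990.79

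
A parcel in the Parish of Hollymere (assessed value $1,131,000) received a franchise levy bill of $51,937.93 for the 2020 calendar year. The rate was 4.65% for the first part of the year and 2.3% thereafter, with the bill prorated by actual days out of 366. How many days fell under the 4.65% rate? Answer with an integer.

Let d = days at the first rate; then 366 − d days at the second rate.
$1,131,000 × [4.65%·d + 2.3%·(366−d)] / 366 = $51,937.93
Solving gives d = 357, so the new rate took effect on 23 Dec 2020.

357 days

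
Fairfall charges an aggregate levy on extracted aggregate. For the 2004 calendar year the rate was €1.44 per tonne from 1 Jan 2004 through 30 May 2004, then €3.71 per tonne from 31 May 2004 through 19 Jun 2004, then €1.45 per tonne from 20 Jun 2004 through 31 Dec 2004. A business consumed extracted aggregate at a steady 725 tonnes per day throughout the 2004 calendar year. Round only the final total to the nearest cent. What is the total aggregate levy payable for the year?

1 Jan – 30 May 2004: 151 days × 725 tonnes/day = 109,475 tonnes at €1.44/tonne → €157,644.00
31 May – 19 Jun 2004: 20 days × 725 tonnes/day = 14,500 tonnes at €3.71/tonne → €53,795.00
20 Jun – 31 Dec 2004: 195 days × 725 tonnes/day = 141,375 tonnes at €1.45/tonne → €204,993.75

€416,432.75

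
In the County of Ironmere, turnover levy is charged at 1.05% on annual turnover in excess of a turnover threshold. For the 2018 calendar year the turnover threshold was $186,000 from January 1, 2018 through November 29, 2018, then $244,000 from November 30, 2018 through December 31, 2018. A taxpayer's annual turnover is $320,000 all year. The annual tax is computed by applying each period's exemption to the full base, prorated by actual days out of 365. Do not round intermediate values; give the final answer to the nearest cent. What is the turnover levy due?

January 1 – November 29, 2018: 333 days, exemption $186,000 → ($320,000 − $186,000) × 1.05% × 333/365 = $1,283.6466
November 30 – December 31, 2018: 32 days, exemption $244,000 → ($320,000 − $244,000) × 1.05% × 32/365 = $69.9616
Total = $1,353.6082

$1,353.61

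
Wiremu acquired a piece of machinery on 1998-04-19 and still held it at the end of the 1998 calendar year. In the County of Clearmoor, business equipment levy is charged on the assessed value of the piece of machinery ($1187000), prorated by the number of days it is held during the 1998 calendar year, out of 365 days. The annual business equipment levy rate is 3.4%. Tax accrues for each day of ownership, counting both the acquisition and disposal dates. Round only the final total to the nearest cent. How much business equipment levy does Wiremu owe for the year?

Days held (1998-04-19 to 1998-12-31): 257 out of 365
Tax = $1187000 × 3.4% × 257/365 = $28416.4548

$28416.45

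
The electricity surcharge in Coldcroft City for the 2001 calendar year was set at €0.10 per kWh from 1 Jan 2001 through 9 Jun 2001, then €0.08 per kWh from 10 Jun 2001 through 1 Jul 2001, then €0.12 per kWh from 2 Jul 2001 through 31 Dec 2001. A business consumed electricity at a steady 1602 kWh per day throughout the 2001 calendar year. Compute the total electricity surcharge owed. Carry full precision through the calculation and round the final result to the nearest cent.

€63,631.44

1 Jan – 9 Jun 2001: 160 days × 1602 kWh/day = 256,320 kWh at €0.10/kWh → €25,632.00
10 Jun – 1 Jul 2001: 22 days × 1602 kWh/day = 35,244 kWh at €0.08/kWh → €2,819.52
2 Jul – 31 Dec 2001: 183 days × 1602 kWh/day = 293,166 kWh at €0.12/kWh → €35,179.92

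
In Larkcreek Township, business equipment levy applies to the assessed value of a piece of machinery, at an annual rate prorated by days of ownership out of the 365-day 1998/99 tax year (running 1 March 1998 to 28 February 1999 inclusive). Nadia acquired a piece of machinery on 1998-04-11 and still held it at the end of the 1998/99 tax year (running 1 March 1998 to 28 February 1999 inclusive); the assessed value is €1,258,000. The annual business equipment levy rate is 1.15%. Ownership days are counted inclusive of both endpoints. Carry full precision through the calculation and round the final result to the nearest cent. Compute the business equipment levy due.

Days held (1998-04-11 to 1999-02-28): 324 out of 365
Tax = €1,258,000 × 1.15% × 324/365 = €12,841.9397

€12,841.94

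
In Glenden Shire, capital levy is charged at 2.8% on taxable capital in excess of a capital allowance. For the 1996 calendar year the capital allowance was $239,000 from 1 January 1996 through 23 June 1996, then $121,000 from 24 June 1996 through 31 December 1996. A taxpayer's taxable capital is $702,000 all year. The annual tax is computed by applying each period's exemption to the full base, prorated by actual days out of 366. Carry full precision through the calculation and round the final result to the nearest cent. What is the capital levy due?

$14,688.22

1 January – 23 June 1996: 175 days, exemption $239,000 → ($702,000 − $239,000) × 2.8% × 175/366 = $6,198.6339
24 June – 31 December 1996: 191 days, exemption $121,000 → ($702,000 − $121,000) × 2.8% × 191/366 = $8,489.5847
Total = $14,688.2186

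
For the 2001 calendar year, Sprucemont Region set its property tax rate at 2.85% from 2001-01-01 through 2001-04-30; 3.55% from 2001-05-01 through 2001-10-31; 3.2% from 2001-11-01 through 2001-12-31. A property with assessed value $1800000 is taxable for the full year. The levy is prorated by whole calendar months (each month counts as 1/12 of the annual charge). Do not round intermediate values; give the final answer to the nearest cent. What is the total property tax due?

$58650.00

2001-01-01 to 2001-04-30: 4 months at 2.85% → $1800000 × 2.85% × 4/12 = $17100.0000
2001-05-01 to 2001-10-31: 6 months at 3.55% → $1800000 × 3.55% × 6/12 = $31950.0000
2001-11-01 to 2001-12-31: 2 months at 3.2% → $1800000 × 3.2% × 2/12 = $9600.0000
Total = $58650.0000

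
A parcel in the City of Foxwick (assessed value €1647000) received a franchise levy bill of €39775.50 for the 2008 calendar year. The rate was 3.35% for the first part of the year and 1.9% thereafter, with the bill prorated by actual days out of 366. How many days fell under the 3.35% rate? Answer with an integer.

130 days

Let d = days at the first rate; then 366 − d days at the second rate.
€1647000 × [3.35%·d + 1.9%·(366−d)] / 366 = €39775.50
Solving gives d = 130, so the new rate took effect on 10 May 2008.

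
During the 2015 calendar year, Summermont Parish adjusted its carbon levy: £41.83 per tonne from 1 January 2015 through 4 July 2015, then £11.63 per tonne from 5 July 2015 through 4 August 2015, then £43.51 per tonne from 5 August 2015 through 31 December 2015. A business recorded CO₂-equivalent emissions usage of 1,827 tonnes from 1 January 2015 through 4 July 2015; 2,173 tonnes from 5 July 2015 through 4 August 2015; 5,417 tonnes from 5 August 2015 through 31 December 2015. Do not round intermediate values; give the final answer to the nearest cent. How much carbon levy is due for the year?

1 January – 4 July 2015: 1,827 tonnes at £41.83/tonne → £76,423.41
5 July – 4 August 2015: 2,173 tonnes at £11.63/tonne → £25,271.99
5 August – 31 December 2015: 5,417 tonnes at £43.51/tonne → £235,693.67

£337,389.07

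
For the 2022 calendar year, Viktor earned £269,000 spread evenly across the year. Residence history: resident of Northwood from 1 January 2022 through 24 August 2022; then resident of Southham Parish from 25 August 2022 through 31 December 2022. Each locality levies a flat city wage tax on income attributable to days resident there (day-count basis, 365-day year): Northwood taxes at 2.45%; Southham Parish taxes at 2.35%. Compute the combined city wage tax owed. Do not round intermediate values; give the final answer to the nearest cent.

Northwood, 1 January – 24 August 2022: 236 days → £269,000 × 2.45% × 236/365 = £4,261.2548
Southham Parish, 25 August – 31 December 2022: 129 days → £269,000 × 2.35% × 129/365 = £2,234.1740
Total = £6,495.4288

£6,495.43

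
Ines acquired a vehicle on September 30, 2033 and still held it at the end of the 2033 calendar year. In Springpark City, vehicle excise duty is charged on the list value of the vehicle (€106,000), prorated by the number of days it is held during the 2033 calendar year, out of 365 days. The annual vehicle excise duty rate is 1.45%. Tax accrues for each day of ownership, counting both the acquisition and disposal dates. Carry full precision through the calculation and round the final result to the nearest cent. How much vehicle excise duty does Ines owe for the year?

€391.62

Days held (September 30 – December 31, 2033): 93 out of 365
Tax = €106,000 × 1.45% × 93/365 = €391.6192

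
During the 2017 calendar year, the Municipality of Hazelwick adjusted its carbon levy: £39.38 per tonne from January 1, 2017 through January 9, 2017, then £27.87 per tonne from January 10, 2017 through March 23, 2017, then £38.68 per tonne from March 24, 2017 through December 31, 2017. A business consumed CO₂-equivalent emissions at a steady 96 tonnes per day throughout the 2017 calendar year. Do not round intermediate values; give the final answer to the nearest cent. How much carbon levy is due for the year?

£1,280,195.52

January 1 – January 9, 2017: 9 days × 96 tonnes/day = 864 tonnes at £39.38/tonne → £34,024.32
January 10 – March 23, 2017: 73 days × 96 tonnes/day = 7,008 tonnes at £27.87/tonne → £195,312.96
March 24 – December 31, 2017: 283 days × 96 tonnes/day = 27,168 tonnes at £38.68/tonne → £1,050,858.24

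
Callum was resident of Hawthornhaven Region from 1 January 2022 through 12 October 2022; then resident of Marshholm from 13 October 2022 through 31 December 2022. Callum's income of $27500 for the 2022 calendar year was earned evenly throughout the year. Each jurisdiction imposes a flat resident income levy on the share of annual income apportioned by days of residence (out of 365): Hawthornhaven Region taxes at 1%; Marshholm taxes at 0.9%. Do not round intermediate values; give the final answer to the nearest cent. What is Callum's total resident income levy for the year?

Hawthornhaven Region, 1 January – 12 October 2022: 285 days → $27500 × 1% × 285/365 = $214.7260
Marshholm, 13 October – 31 December 2022: 80 days → $27500 × 0.9% × 80/365 = $54.2466
Total = $268.9726

$268.97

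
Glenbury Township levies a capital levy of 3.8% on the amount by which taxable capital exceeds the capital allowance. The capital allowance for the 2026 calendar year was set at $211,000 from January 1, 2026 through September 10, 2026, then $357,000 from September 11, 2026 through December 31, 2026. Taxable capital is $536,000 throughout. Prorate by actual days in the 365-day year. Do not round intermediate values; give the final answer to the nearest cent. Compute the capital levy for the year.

January 1 – September 10, 2026: 253 days, exemption $211,000 → ($536,000 − $211,000) × 3.8% × 253/365 = $8,560.4110
September 11 – December 31, 2026: 112 days, exemption $357,000 → ($536,000 − $357,000) × 3.8% × 112/365 = $2,087.1890
Total = $10,647.6000

$10,647.60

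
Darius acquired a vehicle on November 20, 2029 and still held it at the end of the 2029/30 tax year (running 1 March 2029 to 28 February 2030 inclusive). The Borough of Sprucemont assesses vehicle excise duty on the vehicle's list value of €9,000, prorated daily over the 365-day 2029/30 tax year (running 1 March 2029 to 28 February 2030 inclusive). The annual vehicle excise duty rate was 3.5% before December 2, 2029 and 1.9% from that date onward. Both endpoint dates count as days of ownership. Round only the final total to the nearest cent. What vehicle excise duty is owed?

November 20 – December 1, 2029: 12 days at 3.5% → €9,000 × 3.5% × 12/365 = €10.3562
December 2, 2029 – February 28, 2030: 89 days at 1.9% → €9,000 × 1.9% × 89/365 = €41.6959
Total = €52.0521

€52.05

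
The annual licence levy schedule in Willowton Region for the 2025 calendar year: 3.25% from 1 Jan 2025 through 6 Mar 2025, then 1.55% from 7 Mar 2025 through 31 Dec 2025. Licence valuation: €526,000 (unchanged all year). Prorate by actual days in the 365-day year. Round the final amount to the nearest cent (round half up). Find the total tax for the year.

€9,745.41

1 Jan – 6 Mar 2025: 65 days at 3.25% → €526,000 × 3.25% × 65/365 = €3,044.3151
7 Mar – 31 Dec 2025: 300 days at 1.55% → €526,000 × 1.55% × 300/365 = €6,701.0959
Total = €9,745.4110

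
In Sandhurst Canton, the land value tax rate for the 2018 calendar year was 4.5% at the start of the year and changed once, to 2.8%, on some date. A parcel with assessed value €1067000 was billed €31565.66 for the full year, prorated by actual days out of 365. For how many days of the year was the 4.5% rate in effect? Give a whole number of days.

34 days

Let d = days at the first rate; then 365 − d days at the second rate.
€1067000 × [4.5%·d + 2.8%·(365−d)] / 365 = €31565.66
Solving gives d = 34, so the new rate took effect on February 4, 2018.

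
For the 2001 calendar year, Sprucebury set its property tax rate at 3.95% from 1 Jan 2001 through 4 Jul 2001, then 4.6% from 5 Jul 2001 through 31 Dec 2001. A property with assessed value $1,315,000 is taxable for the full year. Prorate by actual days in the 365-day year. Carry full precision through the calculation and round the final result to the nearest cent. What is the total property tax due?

$56,157.71

1 Jan – 4 Jul 2001: 185 days at 3.95% → $1,315,000 × 3.95% × 185/365 = $26,327.0205
5 Jul – 31 Dec 2001: 180 days at 4.6% → $1,315,000 × 4.6% × 180/365 = $29,830.6849
Total = $56,157.7055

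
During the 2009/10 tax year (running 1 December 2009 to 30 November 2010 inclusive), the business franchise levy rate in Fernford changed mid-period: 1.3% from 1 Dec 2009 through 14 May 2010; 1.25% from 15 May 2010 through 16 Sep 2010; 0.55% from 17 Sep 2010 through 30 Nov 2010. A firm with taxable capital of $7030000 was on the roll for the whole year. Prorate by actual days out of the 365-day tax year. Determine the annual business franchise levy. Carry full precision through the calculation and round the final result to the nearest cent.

1 Dec 2009 – 14 May 2010: 165 days at 1.3% → $7030000 × 1.3% × 165/365 = $41313.2877
15 May – 16 Sep 2010: 125 days at 1.25% → $7030000 × 1.25% × 125/365 = $30094.1781
17 Sep – 30 Nov 2010: 75 days at 0.55% → $7030000 × 0.55% × 75/365 = $7944.8630
Total = $79352.3288

$79352.33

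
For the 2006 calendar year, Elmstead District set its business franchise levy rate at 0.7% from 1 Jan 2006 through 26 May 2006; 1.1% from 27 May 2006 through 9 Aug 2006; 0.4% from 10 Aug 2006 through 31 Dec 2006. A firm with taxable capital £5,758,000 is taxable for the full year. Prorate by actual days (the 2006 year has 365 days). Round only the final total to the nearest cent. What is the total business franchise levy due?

£38,223.65

1 Jan – 26 May 2006: 146 days at 0.7% → £5,758,000 × 0.7% × 146/365 = £16,122.4000
27 May – 9 Aug 2006: 75 days at 1.1% → £5,758,000 × 1.1% × 75/365 = £13,014.6575
10 Aug – 31 Dec 2006: 144 days at 0.4% → £5,758,000 × 0.4% × 144/365 = £9,086.5973
Total = £38,223.6548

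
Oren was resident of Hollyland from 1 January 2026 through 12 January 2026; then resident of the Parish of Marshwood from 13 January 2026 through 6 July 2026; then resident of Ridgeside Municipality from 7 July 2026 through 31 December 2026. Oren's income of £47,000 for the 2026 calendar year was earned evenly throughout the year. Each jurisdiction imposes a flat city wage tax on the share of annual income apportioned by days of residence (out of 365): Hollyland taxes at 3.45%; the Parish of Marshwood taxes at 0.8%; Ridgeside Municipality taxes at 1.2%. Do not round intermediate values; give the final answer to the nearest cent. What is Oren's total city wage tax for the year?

£508.63

Hollyland, 1 January – 12 January 2026: 12 days → £47,000 × 3.45% × 12/365 = £53.3096
The Parish of Marshwood, 13 January – 6 July 2026: 175 days → £47,000 × 0.8% × 175/365 = £180.2740
Ridgeside Municipality, 7 July – 31 December 2026: 178 days → £47,000 × 1.2% × 178/365 = £275.0466
Total = £508.6301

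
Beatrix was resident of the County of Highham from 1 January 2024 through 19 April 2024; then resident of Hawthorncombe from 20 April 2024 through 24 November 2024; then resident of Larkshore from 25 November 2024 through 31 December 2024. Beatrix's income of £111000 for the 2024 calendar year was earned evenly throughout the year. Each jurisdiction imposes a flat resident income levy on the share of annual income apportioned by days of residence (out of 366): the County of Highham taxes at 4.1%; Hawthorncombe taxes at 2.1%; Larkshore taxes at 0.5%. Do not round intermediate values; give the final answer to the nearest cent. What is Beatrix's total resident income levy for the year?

The County of Highham, 1 January – 19 April 2024: 110 days → £111000 × 4.1% × 110/366 = £1367.7869
Hawthorncombe, 20 April – 24 November 2024: 219 days → £111000 × 2.1% × 219/366 = £1394.7787
Larkshore, 25 November – 31 December 2024: 37 days → £111000 × 0.5% × 37/366 = £56.1066
Total = £2818.6721

£2818.67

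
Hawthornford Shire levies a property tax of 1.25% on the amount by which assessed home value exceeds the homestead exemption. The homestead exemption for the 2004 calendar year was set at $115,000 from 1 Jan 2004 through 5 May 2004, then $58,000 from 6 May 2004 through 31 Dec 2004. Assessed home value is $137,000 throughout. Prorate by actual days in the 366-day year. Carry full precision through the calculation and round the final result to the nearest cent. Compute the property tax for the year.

$742.21

1 Jan – 5 May 2004: 126 days, exemption $115,000 → ($137,000 − $115,000) × 1.25% × 126/366 = $94.6721
6 May – 31 Dec 2004: 240 days, exemption $58,000 → ($137,000 − $58,000) × 1.25% × 240/366 = $647.5410
Total = $742.2131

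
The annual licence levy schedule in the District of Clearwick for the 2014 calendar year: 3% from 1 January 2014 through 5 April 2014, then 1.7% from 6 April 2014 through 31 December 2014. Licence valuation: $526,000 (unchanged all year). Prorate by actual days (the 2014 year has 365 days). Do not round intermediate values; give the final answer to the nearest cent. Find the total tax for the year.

$10,721.75

1 January – 5 April 2014: 95 days at 3% → $526,000 × 3% × 95/365 = $4,107.1233
6 April – 31 December 2014: 270 days at 1.7% → $526,000 × 1.7% × 270/365 = $6,614.6301
Total = $10,721.7534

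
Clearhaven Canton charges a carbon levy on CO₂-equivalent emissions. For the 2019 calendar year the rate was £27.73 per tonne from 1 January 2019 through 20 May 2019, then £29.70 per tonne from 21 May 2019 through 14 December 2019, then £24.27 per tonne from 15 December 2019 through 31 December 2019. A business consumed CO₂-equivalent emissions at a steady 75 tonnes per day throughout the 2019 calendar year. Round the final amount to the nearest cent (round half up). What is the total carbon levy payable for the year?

1 January – 20 May 2019: 140 days × 75 tonnes/day = 10,500 tonnes at £27.73/tonne → £291,165.00
21 May – 14 December 2019: 208 days × 75 tonnes/day = 15,600 tonnes at £29.70/tonne → £463,320.00
15 December – 31 December 2019: 17 days × 75 tonnes/day = 1,275 tonnes at £24.27/tonne → £30,944.25

£785,429.25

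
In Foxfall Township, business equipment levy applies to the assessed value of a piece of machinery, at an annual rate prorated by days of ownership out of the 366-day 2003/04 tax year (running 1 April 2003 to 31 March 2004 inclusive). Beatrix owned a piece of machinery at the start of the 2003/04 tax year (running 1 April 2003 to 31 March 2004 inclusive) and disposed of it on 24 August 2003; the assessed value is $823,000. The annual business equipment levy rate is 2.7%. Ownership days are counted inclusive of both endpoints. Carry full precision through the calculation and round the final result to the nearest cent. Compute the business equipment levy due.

$8,864.11

Days held (1 April – 24 August 2003): 146 out of 366
Tax = $823,000 × 2.7% × 146/366 = $8,864.1148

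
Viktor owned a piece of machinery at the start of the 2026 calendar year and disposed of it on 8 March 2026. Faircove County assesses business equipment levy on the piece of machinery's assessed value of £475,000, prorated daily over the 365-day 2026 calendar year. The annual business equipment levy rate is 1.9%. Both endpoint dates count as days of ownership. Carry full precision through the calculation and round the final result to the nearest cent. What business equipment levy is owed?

Days held (1 January – 8 March 2026): 67 out of 365
Tax = £475,000 × 1.9% × 67/365 = £1,656.6438

£1,656.64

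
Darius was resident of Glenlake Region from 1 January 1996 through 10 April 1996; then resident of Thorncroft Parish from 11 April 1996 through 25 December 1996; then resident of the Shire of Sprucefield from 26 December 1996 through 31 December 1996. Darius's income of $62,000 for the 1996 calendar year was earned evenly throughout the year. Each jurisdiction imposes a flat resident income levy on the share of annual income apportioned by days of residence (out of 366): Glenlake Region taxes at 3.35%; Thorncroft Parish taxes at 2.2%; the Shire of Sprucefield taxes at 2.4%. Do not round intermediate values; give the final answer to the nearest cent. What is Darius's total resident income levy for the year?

Glenlake Region, 1 January – 10 April 1996: 101 days → $62,000 × 3.35% × 101/366 = $573.1612
Thorncroft Parish, 11 April – 25 December 1996: 259 days → $62,000 × 2.2% × 259/366 = $965.2350
The Shire of Sprucefield, 26 December – 31 December 1996: 6 days → $62,000 × 2.4% × 6/366 = $24.3934
Total = $1,562.7896

$1,562.79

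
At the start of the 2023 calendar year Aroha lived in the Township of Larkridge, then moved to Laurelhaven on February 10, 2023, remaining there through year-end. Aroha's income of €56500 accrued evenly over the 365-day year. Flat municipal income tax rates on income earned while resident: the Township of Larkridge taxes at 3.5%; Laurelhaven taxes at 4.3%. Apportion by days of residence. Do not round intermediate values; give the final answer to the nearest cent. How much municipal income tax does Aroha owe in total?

€2379.97

The Township of Larkridge, January 1 – February 9, 2023: 40 days → €56500 × 3.5% × 40/365 = €216.7123
Laurelhaven, February 10 – December 31, 2023: 325 days → €56500 × 4.3% × 325/365 = €2163.2534
Total = €2379.9658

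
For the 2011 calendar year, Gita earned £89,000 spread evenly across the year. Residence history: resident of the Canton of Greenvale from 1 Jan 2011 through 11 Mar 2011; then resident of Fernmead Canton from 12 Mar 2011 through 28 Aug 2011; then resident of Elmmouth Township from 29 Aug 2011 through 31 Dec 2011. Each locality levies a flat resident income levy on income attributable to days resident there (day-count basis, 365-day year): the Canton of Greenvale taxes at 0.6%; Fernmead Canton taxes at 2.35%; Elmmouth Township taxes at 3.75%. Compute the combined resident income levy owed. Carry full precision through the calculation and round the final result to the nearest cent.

£2,219.51

The Canton of Greenvale, 1 Jan – 11 Mar 2011: 70 days → £89,000 × 0.6% × 70/365 = £102.4110
Fernmead Canton, 12 Mar – 28 Aug 2011: 170 days → £89,000 × 2.35% × 170/365 = £974.1233
Elmmouth Township, 29 Aug – 31 Dec 2011: 125 days → £89,000 × 3.75% × 125/365 = £1,142.9795
Total = £2,219.5137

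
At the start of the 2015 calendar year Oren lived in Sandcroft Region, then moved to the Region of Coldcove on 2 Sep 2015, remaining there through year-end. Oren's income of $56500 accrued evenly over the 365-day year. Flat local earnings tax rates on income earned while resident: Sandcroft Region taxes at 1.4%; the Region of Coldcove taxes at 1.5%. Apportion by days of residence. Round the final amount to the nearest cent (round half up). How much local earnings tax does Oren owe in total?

Sandcroft Region, 1 Jan – 1 Sep 2015: 244 days → $56500 × 1.4% × 244/365 = $528.7781
The Region of Coldcove, 2 Sep – 31 Dec 2015: 121 days → $56500 × 1.5% × 121/365 = $280.9521
Total = $809.7301

$809.73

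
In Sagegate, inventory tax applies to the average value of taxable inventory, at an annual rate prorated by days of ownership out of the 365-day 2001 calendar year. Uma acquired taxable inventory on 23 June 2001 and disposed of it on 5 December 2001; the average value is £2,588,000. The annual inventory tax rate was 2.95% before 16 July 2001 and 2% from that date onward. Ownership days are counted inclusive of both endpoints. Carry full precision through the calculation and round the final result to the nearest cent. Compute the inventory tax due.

23 June – 15 July 2001: 23 days at 2.95% → £2,588,000 × 2.95% × 23/365 = £4,810.8438
16 July – 5 December 2001: 143 days at 2% → £2,588,000 × 2% × 143/365 = £20,278.5753
Total = £25,089.4192

£25,089.42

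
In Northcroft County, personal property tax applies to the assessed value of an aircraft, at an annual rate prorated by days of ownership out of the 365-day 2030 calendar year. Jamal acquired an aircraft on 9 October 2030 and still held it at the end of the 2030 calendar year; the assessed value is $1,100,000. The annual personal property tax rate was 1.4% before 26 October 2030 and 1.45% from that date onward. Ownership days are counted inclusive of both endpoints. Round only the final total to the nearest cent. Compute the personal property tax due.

9 October – 25 October 2030: 17 days at 1.4% → $1,100,000 × 1.4% × 17/365 = $717.2603
26 October – 31 December 2030: 67 days at 1.45% → $1,100,000 × 1.45% × 67/365 = $2,927.8082
Total = $3,645.0685

$3,645.07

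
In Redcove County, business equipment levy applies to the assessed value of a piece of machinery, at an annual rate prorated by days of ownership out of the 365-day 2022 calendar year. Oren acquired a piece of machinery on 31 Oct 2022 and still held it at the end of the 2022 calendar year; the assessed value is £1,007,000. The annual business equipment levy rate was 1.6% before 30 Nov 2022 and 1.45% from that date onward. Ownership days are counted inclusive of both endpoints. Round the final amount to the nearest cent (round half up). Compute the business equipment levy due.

£2,604.41

31 Oct – 29 Nov 2022: 30 days at 1.6% → £1,007,000 × 1.6% × 30/365 = £1,324.2740
30 Nov – 31 Dec 2022: 32 days at 1.45% → £1,007,000 × 1.45% × 32/365 = £1,280.1315
Total = £2,604.4055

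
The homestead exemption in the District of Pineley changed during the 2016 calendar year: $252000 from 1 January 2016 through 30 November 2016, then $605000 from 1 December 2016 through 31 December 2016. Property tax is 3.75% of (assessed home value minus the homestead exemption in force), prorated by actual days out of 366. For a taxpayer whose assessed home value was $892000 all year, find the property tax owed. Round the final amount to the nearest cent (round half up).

1 January – 30 November 2016: 335 days, exemption $252000 → ($892000 − $252000) × 3.75% × 335/366 = $21967.2131
1 December – 31 December 2016: 31 days, exemption $605000 → ($892000 − $605000) × 3.75% × 31/366 = $911.5779
Total = $22878.7910

$22878.79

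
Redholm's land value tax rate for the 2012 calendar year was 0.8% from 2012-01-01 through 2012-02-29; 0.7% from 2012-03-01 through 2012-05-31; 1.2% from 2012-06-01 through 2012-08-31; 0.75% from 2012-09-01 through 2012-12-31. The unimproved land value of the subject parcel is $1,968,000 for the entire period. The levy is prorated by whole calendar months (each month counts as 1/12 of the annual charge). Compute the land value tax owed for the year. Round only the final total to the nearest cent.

2012-01-01 to 2012-02-29: 2 months at 0.8% → $1,968,000 × 0.8% × 2/12 = $2,624.0000
2012-03-01 to 2012-05-31: 3 months at 0.7% → $1,968,000 × 0.7% × 3/12 = $3,444.0000
2012-06-01 to 2012-08-31: 3 months at 1.2% → $1,968,000 × 1.2% × 3/12 = $5,904.0000
2012-09-01 to 2012-12-31: 4 months at 0.75% → $1,968,000 × 0.75% × 4/12 = $4,920.0000
Total = $16,892.0000

$16,892.00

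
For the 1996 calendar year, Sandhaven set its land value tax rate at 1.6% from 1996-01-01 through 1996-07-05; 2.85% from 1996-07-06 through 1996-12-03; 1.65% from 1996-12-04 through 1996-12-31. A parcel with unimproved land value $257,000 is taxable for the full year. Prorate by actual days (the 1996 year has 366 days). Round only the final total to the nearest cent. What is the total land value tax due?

$5,447.21

1996-01-01 to 1996-07-05: 187 days at 1.6% → $257,000 × 1.6% × 187/366 = $2,100.9399
1996-07-06 to 1996-12-03: 151 days at 2.85% → $257,000 × 2.85% × 151/366 = $3,021.8566
1996-12-04 to 1996-12-31: 28 days at 1.65% → $257,000 × 1.65% × 28/366 = $324.4098
Total = $5,447.2063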